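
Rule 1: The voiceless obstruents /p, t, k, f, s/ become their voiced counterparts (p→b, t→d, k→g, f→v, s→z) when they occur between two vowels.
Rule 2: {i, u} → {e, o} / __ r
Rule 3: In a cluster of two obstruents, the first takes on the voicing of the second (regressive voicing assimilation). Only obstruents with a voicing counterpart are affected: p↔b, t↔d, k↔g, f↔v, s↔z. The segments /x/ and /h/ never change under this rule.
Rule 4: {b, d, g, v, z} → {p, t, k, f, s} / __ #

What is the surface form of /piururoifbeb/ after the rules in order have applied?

Rule 1 (intervocalic voicing): no segment meets the environment; /piururoifbeb/ is unchanged.
Rule 2 (pre-rhotic lowering): /u/ is a high vowel immediately before /r/, so it lowers to [o]. /u/ is a high vowel immediately before /r/, so it lowers to [o]. /piururoifbeb/ → piororoifbeb.
Rule 3 (regressive voicing assimilation): /f/ precedes the voiced obstruent /b/, so it voices to [v] by assimilation. /piororoifbeb/ → piororoivbeb.
Rule 4 (final devoicing): /b/ is a voiced obstruent in word-final position, so it devoices to [p]. /piororoivbeb/ → piororoivbep.

piororoivbep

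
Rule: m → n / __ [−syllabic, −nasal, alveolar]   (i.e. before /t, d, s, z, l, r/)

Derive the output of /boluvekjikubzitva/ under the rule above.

boluvekjikubzitva

No segment of /boluvekjikubzitva/ meets the structural description of the rule, so the form surfaces unchanged.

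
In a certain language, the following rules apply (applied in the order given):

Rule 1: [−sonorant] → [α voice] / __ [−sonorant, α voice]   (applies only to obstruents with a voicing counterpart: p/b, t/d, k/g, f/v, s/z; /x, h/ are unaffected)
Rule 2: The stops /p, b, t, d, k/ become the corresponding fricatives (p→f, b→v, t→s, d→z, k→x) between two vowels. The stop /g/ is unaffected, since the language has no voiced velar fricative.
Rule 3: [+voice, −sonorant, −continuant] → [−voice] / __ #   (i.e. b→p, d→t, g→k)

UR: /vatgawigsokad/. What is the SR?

vadgawiksoxat

Rule 1 (regressive voicing assimilation): /t/ precedes the voiced obstruent /g/, so it voices to [d] by assimilation. /g/ precedes the voiceless obstruent /s/, so it devoices to [k] by assimilation. /vatgawigsokad/ → vadgawiksokad.
Rule 2 (intervocalic spirantization): /k/ is a stop between vowels /o/ and /a/, so it spirantizes to the fricative [x]. /vadgawiksokad/ → vadgawiksoxad.
Rule 3 (final devoicing): /d/ is a voiced stop in word-final position, so it devoices to [t]. /vadgawiksoxad/ → vadgawiksoxat.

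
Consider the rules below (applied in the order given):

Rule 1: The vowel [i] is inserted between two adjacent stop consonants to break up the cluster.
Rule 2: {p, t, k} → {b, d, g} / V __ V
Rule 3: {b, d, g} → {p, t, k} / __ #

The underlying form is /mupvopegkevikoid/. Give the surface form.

Rule 1 (stop-cluster i-epenthesis): /g/ and /k/ form a stop–stop cluster, so [i] is inserted between them. /mupvopegkevikoid/ → mupvopegikevikoid.
Rule 2 (intervocalic voicing): /p/ is a voiceless stop between vowels /o/ and /e/, so it voices to [b]. /k/ is a voiceless stop between vowels /i/ and /e/, so it voices to [g]. /k/ is a voiceless stop between vowels /i/ and /o/, so it voices to [g]. /mupvopegikevikoid/ → mupvobegigevigoid.
Rule 3 (final devoicing): /d/ is a voiced stop in word-final position, so it devoices to [t]. /mupvobegigevigoid/ → mupvobegigevigoit.

mupvobegigevigoit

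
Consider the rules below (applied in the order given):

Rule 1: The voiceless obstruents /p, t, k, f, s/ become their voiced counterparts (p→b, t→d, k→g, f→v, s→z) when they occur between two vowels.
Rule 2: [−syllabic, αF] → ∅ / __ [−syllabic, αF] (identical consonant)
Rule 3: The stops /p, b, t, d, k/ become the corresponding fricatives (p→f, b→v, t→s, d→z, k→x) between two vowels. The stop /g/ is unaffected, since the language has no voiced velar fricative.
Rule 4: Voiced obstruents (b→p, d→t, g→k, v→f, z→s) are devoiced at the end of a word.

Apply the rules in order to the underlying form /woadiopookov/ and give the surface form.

Rule 1 (intervocalic voicing): /p/ is a voiceless obstruent between vowels /o/ and /o/, so it voices to [b]. /k/ is a voiceless obstruent between vowels /o/ and /o/, so it voices to [g]. /woadiopookov/ → woadioboogov.
Rule 2 (degemination): no segment meets the environment; /woadioboogov/ is unchanged.
Rule 3 (intervocalic spirantization): /d/ is a stop between vowels /a/ and /i/, so it spirantizes to the fricative [z]. /b/ is a stop between vowels /o/ and /o/, so it spirantizes to the fricative [v]. /woadioboogov/ → woaziovoogov.
Rule 4 (final devoicing): /v/ is a voiced obstruent in word-final position, so it devoices to [f]. /woaziovoogov/ → woaziovoogof.

woaziovoogof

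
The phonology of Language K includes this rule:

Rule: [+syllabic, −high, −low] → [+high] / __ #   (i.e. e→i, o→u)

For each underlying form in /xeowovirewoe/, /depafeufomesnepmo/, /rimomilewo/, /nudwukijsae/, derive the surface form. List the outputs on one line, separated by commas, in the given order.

/xeowovirewoe/: /e/ is a mid vowel in word-final position, so it raises to [i]. → [xeowovirewoi].
/depafeufomesnepmo/: /o/ is a mid vowel in word-final position, so it raises to [u]. → [depafeufomesnepmu].
/rimomilewo/: /o/ is a mid vowel in word-final position, so it raises to [u]. → [rimomilewu].
/nudwukijsae/: /e/ is a mid vowel in word-final position, so it raises to [i]. → [nudwukijsai].

xeowovirewoi, depafeufomesnepmu, rimomilewu, nudwukijsai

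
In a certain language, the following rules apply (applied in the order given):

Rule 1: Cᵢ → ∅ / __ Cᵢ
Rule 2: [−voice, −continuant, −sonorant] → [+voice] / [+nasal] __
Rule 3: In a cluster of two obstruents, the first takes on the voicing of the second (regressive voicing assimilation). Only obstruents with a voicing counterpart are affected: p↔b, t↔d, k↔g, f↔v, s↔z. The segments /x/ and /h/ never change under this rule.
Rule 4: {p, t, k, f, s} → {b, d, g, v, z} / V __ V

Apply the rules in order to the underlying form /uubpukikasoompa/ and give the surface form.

uuppugigazoomba

Rule 1 (degemination): no segment meets the environment; /uubpukikasoompa/ is unchanged.
Rule 2 (post-nasal voicing): /p/ is a voiceless stop immediately after the nasal /m/, so it voices to [b]. /uubpukikasoompa/ → uubpukikasoomba.
Rule 3 (regressive voicing assimilation): /b/ precedes the voiceless obstruent /p/, so it devoices to [p] by assimilation. /uubpukikasoomba/ → uuppukikasoomba.
Rule 4 (intervocalic voicing): /k/ is a voiceless obstruent between vowels /u/ and /i/, so it voices to [g]. /k/ is a voiceless obstruent between vowels /i/ and /a/, so it voices to [g]. /s/ is a voiceless obstruent between vowels /a/ and /o/, so it voices to [z]. /uuppukikasoomba/ → uuppugigazoomba.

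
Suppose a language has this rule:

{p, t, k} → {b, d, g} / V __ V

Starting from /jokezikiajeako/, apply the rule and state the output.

jogezigiajeago

/k/ is a voiceless stop between vowels /o/ and /e/, so it voices to [g].
/k/ is a voiceless stop between vowels /i/ and /i/, so it voices to [g].
/k/ is a voiceless stop between vowels /a/ and /o/, so it voices to [g].
Surface form: [jogezigiajeago].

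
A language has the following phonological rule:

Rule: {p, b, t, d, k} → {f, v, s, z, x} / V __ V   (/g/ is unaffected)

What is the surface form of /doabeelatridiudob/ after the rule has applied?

/b/ is a stop between vowels /a/ and /e/, so it spirantizes to the fricative [v].
/d/ is a stop between vowels /i/ and /i/, so it spirantizes to the fricative [z].
/d/ is a stop between vowels /u/ and /o/, so it spirantizes to the fricative [z].
The other instances of /d/, /t/, /b/ do not occur in the required environment and remain unchanged.
Surface form: [doaveelatriziuzob].

doaveelatriziuzob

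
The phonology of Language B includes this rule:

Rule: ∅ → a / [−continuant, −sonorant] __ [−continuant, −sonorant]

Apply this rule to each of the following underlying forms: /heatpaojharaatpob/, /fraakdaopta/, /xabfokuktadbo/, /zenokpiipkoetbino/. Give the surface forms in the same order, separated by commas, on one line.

/heatpaojharaatpob/: /t/ and /p/ form a stop–stop cluster, so [a] is inserted between them. /t/ and /p/ form a stop–stop cluster, so [a] is inserted between them. → [heatapaojharaatapob].
/fraakdaopta/: /k/ and /d/ form a stop–stop cluster, so [a] is inserted between them. /p/ and /t/ form a stop–stop cluster, so [a] is inserted between them. → [fraakadaopata].
/xabfokuktadbo/: /k/ and /t/ form a stop–stop cluster, so [a] is inserted between them. /d/ and /b/ form a stop–stop cluster, so [a] is inserted between them. → [xabfokukatadabo].
/zenokpiipkoetbino/: /k/ and /p/ form a stop–stop cluster, so [a] is inserted between them. /p/ and /k/ form a stop–stop cluster, so [a] is inserted between them. /t/ and /b/ form a stop–stop cluster, so [a] is inserted between them. → [zenokapiipakoetabino].

heatapaojharaatapob, fraakadaopata, xabfokukatadabo, zenokapiipakoetabino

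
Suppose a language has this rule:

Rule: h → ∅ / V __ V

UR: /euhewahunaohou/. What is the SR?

euewaunaoou

/h/ occurs between vowels /u/ and /e/, so it deletes.
/h/ occurs between vowels /a/ and /u/, so it deletes.
/h/ occurs between vowels /o/ and /o/, so it deletes.
Surface form: [euewaunaoou].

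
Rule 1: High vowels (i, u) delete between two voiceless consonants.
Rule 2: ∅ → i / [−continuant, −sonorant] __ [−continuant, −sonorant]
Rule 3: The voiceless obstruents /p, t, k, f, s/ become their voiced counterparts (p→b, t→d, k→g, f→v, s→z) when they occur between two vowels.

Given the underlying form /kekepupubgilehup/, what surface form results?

Rule 1 (high vowel syncope): /u/ is a high vowel flanked by voiceless consonants /p/ and /p/, so it deletes. /u/ is a high vowel flanked by voiceless consonants /h/ and /p/, so it deletes. /kekepupubgilehup/ → kekeppubgilehp.
Rule 2 (stop-cluster i-epenthesis): /p/ and /p/ form a stop–stop cluster, so [i] is inserted between them. /b/ and /g/ form a stop–stop cluster, so [i] is inserted between them. /kekeppubgilehp/ → kekepipubigilehp.
Rule 3 (intervocalic voicing): /k/ is a voiceless obstruent between vowels /e/ and /e/, so it voices to [g]. /p/ is a voiceless obstruent between vowels /e/ and /i/, so it voices to [b]. /p/ is a voiceless obstruent between vowels /i/ and /u/, so it voices to [b]. /kekepipubigilehp/ → kegebibubigilehp.

kegebibubigilehp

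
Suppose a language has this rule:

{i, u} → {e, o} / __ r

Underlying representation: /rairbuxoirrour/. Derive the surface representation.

raerbuxoerroor

Scanning /rairbuxoirrour/: /i/ is a high vowel immediately before /r/, so it lowers to [e]; /u/ at position 6 is not in the conditioning environment; /i/ is a high vowel immediately before /r/, so it lowers to [e]; /u/ is a high vowel immediately before /r/, so it lowers to [o].
Result: [raerbuxoerroor].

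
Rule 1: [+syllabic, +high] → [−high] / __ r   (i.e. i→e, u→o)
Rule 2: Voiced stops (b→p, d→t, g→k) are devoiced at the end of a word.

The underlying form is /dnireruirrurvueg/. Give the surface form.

Rule 1 (pre-rhotic lowering): /i/ is a high vowel immediately before /r/, so it lowers to [e]. /i/ is a high vowel immediately before /r/, so it lowers to [e]. /u/ is a high vowel immediately before /r/, so it lowers to [o]. /dnireruirrurvueg/ → dnereruerrorvueg.
Rule 2 (final devoicing): /g/ is a voiced stop in word-final position, so it devoices to [k]. /dnereruerrorvueg/ → dnereruerrorvuek.

dnereruerrorvuek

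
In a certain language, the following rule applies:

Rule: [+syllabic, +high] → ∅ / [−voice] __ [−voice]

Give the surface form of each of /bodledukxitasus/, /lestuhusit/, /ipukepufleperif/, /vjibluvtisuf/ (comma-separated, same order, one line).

bodledukxtass, lesthst, ipkepfleperif, vjibluvtsf

/bodledukxitasus/: /i/ is a high vowel flanked by voiceless consonants /x/ and /t/, so it deletes. /u/ is a high vowel flanked by voiceless consonants /s/ and /s/, so it deletes. → [bodledukxtass].
/lestuhusit/: /u/ is a high vowel flanked by voiceless consonants /t/ and /h/, so it deletes. /u/ is a high vowel flanked by voiceless consonants /h/ and /s/, so it deletes. /i/ is a high vowel flanked by voiceless consonants /s/ and /t/, so it deletes. → [lesthst].
/ipukepufleperif/: /u/ is a high vowel flanked by voiceless consonants /p/ and /k/, so it deletes. /u/ is a high vowel flanked by voiceless consonants /p/ and /f/, so it deletes. → [ipkepfleperif].
/vjibluvtisuf/: /i/ is a high vowel flanked by voiceless consonants /t/ and /s/, so it deletes. /u/ is a high vowel flanked by voiceless consonants /s/ and /f/, so it deletes. → [vjibluvtsf].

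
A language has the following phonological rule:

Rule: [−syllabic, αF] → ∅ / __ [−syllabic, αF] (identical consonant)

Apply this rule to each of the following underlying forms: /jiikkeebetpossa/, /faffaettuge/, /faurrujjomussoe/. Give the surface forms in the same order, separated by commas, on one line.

jiikeebetposa, fafaetuge, faurujomusoe

/jiikkeebetpossa/: /kk/ is a geminate; the first /k/ deletes. /ss/ is a geminate; the first /s/ deletes. → [jiikeebetposa].
/faffaettuge/: /ff/ is a geminate; the first /f/ deletes. /tt/ is a geminate; the first /t/ deletes. → [fafaetuge].
/faurrujjomussoe/: /rr/ is a geminate; the first /r/ deletes. /jj/ is a geminate; the first /j/ deletes. /ss/ is a geminate; the first /s/ deletes. → [faurujomusoe].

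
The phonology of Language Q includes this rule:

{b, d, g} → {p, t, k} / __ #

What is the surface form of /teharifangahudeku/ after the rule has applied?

No segment of /teharifangahudeku/ meets the structural description of the rule, so the form surfaces unchanged.

teharifangahudeku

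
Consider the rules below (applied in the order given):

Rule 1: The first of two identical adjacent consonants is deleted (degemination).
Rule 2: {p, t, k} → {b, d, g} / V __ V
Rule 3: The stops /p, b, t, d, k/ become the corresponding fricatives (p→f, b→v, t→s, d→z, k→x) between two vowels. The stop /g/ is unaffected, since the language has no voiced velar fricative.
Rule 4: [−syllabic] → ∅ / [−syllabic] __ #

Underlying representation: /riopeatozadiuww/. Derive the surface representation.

rioveazozaziuw

Rule 1 (degemination): /ww/ is a geminate; the first /w/ deletes. /riopeatozadiuww/ → riopeatozadiuw.
Rule 2 (intervocalic voicing): /p/ is a voiceless stop between vowels /o/ and /e/, so it voices to [b]. /t/ is a voiceless stop between vowels /a/ and /o/, so it voices to [d]. /riopeatozadiuw/ → riobeadozadiuw.
Rule 3 (intervocalic spirantization): /b/ is a stop between vowels /o/ and /e/, so it spirantizes to the fricative [v]. /d/ is a stop between vowels /a/ and /o/, so it spirantizes to the fricative [z]. /d/ is a stop between vowels /a/ and /i/, so it spirantizes to the fricative [z]. /riobeadozadiuw/ → rioveazozaziuw.
Rule 4 (final cluster simplification): no segment meets the environment; /rioveazozaziuw/ is unchanged.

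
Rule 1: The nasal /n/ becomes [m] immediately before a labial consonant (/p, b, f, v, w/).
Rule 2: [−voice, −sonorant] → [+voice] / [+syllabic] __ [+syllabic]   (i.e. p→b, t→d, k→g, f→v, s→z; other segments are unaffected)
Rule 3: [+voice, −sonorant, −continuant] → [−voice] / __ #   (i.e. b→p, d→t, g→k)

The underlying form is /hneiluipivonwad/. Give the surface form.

hneiluibivomwat

Rule 1 (nasal place assimilation): /n/ precedes the labial consonant /w/, so it assimilates in place to [m]. /hneiluipivonwad/ → hneiluipivomwad.
Rule 2 (intervocalic voicing): /p/ is a voiceless obstruent between vowels /i/ and /i/, so it voices to [b]. /hneiluipivomwad/ → hneiluibivomwad.
Rule 3 (final devoicing): /d/ is a voiced stop in word-final position, so it devoices to [t]. /hneiluibivomwad/ → hneiluibivomwat.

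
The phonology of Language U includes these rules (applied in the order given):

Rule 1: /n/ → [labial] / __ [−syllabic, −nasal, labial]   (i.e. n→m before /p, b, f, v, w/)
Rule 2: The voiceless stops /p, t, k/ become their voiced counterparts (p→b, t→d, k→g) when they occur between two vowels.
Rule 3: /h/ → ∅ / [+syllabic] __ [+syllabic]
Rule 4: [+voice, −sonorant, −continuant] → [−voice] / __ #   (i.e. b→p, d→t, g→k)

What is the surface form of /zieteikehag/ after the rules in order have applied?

Rule 1 (nasal place assimilation): no segment meets the environment; /zieteikehag/ is unchanged.
Rule 2 (intervocalic voicing): /t/ is a voiceless stop between vowels /e/ and /e/, so it voices to [d]. /k/ is a voiceless stop between vowels /i/ and /e/, so it voices to [g]. /zieteikehag/ → ziedeigehag.
Rule 3 (intervocalic h-deletion): /h/ occurs between vowels /e/ and /a/, so it deletes. /ziedeigehag/ → ziedeigeag.
Rule 4 (final devoicing): /g/ is a voiced stop in word-final position, so it devoices to [k]. /ziedeigeag/ → ziedeigeak.

ziedeigeak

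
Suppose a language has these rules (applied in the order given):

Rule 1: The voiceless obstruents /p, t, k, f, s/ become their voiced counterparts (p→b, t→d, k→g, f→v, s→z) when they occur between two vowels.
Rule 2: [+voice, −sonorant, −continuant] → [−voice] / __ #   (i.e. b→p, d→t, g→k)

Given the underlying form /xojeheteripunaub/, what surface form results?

xojehederibunaup

Rule 1 (intervocalic voicing): /t/ is a voiceless obstruent between vowels /e/ and /e/, so it voices to [d]. /p/ is a voiceless obstruent between vowels /i/ and /u/, so it voices to [b]. /xojeheteripunaub/ → xojehederibunaub.
Rule 2 (final devoicing): /b/ is a voiced stop in word-final position, so it devoices to [p]. /xojehederibunaub/ → xojehederibunaup.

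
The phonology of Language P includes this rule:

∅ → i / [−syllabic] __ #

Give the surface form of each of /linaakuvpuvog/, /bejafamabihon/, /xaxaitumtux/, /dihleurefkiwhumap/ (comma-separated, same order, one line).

linaakuvpuvogi, bejafamabihoni, xaxaitumtuxi, dihleurefkiwhumapi

/linaakuvpuvog/: the form ends in the consonant /g/, so [i] is inserted word-finally. → [linaakuvpuvogi].
/bejafamabihon/: the form ends in the consonant /n/, so [i] is inserted word-finally. → [bejafamabihoni].
/xaxaitumtux/: the form ends in the consonant /x/, so [i] is inserted word-finally. → [xaxaitumtuxi].
/dihleurefkiwhumap/: the form ends in the consonant /p/, so [i] is inserted word-finally. → [dihleurefkiwhumapi].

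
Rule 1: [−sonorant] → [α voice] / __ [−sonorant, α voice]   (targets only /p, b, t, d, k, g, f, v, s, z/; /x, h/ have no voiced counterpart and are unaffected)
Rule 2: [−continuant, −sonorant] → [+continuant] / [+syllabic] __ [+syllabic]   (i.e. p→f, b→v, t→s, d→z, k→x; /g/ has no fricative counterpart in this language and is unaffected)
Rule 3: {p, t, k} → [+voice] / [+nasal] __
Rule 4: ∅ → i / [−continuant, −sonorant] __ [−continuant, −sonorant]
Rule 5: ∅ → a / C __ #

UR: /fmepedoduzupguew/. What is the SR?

fmefezozuzubiguewa

Rule 1 (regressive voicing assimilation): /p/ precedes the voiced obstruent /g/, so it voices to [b] by assimilation. /fmepedoduzupguew/ → fmepedoduzubguew.
Rule 2 (intervocalic spirantization): /p/ is a stop between vowels /e/ and /e/, so it spirantizes to the fricative [f]. /d/ is a stop between vowels /e/ and /o/, so it spirantizes to the fricative [z]. /d/ is a stop between vowels /o/ and /u/, so it spirantizes to the fricative [z]. /fmepedoduzubguew/ → fmefezozuzubguew.
Rule 3 (post-nasal voicing): no segment meets the environment; /fmefezozuzubguew/ is unchanged.
Rule 4 (stop-cluster i-epenthesis): /b/ and /g/ form a stop–stop cluster, so [i] is inserted between them. /fmefezozuzubguew/ → fmefezozuzubiguew.
Rule 5 (final a-epenthesis): the form ends in the consonant /w/, so [a] is inserted word-finally. /fmefezozuzubiguew/ → fmefezozuzubiguewa.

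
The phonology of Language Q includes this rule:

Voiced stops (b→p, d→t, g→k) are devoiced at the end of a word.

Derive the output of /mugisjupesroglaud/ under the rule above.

/d/ is a voiced stop in word-final position, so it devoices to [t].
The other instances of /g/ do not occur in the required environment and remain unchanged.
Surface form: [mugisjupesroglaut].

mugisjupesroglaut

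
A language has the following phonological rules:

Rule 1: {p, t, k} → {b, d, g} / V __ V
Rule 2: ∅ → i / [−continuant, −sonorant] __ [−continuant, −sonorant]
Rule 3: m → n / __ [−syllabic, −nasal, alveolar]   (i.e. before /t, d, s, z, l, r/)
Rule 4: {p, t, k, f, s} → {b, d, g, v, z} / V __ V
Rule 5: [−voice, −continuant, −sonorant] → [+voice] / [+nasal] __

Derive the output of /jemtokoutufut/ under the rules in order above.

Rule 1 (intervocalic voicing): /k/ is a voiceless stop between vowels /o/ and /o/, so it voices to [g]. /t/ is a voiceless stop between vowels /u/ and /u/, so it voices to [d]. /jemtokoutufut/ → jemtogoudufut.
Rule 2 (stop-cluster i-epenthesis): no segment meets the environment; /jemtogoudufut/ is unchanged.
Rule 3 (nasal place assimilation): /m/ precedes the alveolar consonant /t/, so it assimilates in place to [n]. /jemtogoudufut/ → jentogoudufut.
Rule 4 (intervocalic voicing): /f/ is a voiceless obstruent between vowels /u/ and /u/, so it voices to [v]. /jentogoudufut/ → jentogouduvut.
Rule 5 (post-nasal voicing): /t/ is a voiceless stop immediately after the nasal /n/, so it voices to [d]. /jentogouduvut/ → jendogouduvut.

jendogouduvut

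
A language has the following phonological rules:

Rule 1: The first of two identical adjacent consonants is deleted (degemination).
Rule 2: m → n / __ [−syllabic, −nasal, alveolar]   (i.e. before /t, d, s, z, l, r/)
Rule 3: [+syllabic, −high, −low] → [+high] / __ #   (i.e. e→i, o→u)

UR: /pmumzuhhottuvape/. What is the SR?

Rule 1 (degemination): /hh/ is a geminate; the first /h/ deletes. /tt/ is a geminate; the first /t/ deletes. /pmumzuhhottuvape/ → pmumzuhotuvape.
Rule 2 (nasal place assimilation): /m/ precedes the alveolar consonant /z/, so it assimilates in place to [n]. /pmumzuhotuvape/ → pmunzuhotuvape.
Rule 3 (final vowel raising): /e/ is a mid vowel in word-final position, so it raises to [i]. /pmunzuhotuvape/ → pmunzuhotuvapi.

pmunzuhotuvapi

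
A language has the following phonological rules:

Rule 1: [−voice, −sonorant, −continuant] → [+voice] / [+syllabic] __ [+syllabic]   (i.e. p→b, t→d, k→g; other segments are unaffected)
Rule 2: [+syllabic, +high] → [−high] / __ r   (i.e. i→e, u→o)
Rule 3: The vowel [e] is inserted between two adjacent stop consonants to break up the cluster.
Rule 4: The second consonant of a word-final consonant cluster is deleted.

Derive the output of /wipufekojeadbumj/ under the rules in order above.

wibufegojeadebum

Rule 1 (intervocalic voicing): /p/ is a voiceless stop between vowels /i/ and /u/, so it voices to [b]. /k/ is a voiceless stop between vowels /e/ and /o/, so it voices to [g]. /wipufekojeadbumj/ → wibufegojeadbumj.
Rule 2 (pre-rhotic lowering): no segment meets the environment; /wibufegojeadbumj/ is unchanged.
Rule 3 (stop-cluster e-epenthesis): /d/ and /b/ form a stop–stop cluster, so [e] is inserted between them. /wibufegojeadbumj/ → wibufegojeadebumj.
Rule 4 (final cluster simplification): /j/ is the second consonant of a word-final cluster /mj/, so it deletes. /wibufegojeadebumj/ → wibufegojeadebum.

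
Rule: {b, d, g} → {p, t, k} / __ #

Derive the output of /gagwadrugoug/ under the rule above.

/g/ is a voiced stop in word-final position, so it devoices to [k].
Surface form: [gagwadrugouk].

gagwadrugouk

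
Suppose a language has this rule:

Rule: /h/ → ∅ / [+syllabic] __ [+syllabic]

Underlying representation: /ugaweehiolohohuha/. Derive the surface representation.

/h/ occurs between vowels /e/ and /i/, so it deletes.
/h/ occurs between vowels /o/ and /o/, so it deletes.
/h/ occurs between vowels /o/ and /u/, so it deletes.
/h/ occurs between vowels /u/ and /a/, so it deletes.
Surface form: [ugaweeiolooua].

ugaweeiolooua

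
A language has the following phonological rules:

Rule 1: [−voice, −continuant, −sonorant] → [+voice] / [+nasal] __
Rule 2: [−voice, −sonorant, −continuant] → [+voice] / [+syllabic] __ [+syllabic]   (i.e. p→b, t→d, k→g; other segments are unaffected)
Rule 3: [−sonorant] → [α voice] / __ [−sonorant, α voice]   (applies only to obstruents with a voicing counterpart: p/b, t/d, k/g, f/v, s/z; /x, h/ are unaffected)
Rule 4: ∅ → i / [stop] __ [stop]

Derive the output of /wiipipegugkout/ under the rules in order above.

wiibibegukikout

Rule 1 (post-nasal voicing): no segment meets the environment; /wiipipegugkout/ is unchanged.
Rule 2 (intervocalic voicing): /p/ is a voiceless stop between vowels /i/ and /i/, so it voices to [b]. /p/ is a voiceless stop between vowels /i/ and /e/, so it voices to [b]. /wiipipegugkout/ → wiibibegugkout.
Rule 3 (regressive voicing assimilation): /g/ precedes the voiceless obstruent /k/, so it devoices to [k] by assimilation. /wiibibegugkout/ → wiibibegukkout.
Rule 4 (stop-cluster i-epenthesis): /k/ and /k/ form a stop–stop cluster, so [i] is inserted between them. /wiibibegukkout/ → wiibibegukikout.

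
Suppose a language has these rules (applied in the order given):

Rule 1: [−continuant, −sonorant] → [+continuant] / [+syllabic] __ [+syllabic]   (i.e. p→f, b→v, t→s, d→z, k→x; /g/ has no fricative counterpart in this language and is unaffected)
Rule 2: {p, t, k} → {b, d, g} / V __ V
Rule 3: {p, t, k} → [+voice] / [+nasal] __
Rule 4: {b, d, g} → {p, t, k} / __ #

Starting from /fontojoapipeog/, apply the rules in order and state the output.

fondojoafifeok

Rule 1 (intervocalic spirantization): /p/ is a stop between vowels /a/ and /i/, so it spirantizes to the fricative [f]. /p/ is a stop between vowels /i/ and /e/, so it spirantizes to the fricative [f]. /fontojoapipeog/ → fontojoafifeog.
Rule 2 (intervocalic voicing): no segment meets the environment; /fontojoafifeog/ is unchanged.
Rule 3 (post-nasal voicing): /t/ is a voiceless stop immediately after the nasal /n/, so it voices to [d]. /fontojoafifeog/ → fondojoafifeog.
Rule 4 (final devoicing): /g/ is a voiced stop in word-final position, so it devoices to [k]. /fondojoafifeog/ → fondojoafifeok.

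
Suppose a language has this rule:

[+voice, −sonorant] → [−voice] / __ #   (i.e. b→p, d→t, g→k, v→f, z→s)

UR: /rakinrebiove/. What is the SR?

rakinrebiove

No segment of /rakinrebiove/ meets the structural description of the rule, so the form surfaces unchanged.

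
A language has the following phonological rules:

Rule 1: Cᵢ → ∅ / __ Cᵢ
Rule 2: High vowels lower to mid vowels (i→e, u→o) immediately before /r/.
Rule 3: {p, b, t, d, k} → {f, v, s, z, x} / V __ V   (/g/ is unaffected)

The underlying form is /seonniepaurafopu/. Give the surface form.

seoniefaorafofu

Rule 1 (degemination): /nn/ is a geminate; the first /n/ deletes. /seonniepaurafopu/ → seoniepaurafopu.
Rule 2 (pre-rhotic lowering): /u/ is a high vowel immediately before /r/, so it lowers to [o]. /seoniepaurafopu/ → seoniepaorafopu.
Rule 3 (intervocalic spirantization): /p/ is a stop between vowels /e/ and /a/, so it spirantizes to the fricative [f]. /p/ is a stop between vowels /o/ and /u/, so it spirantizes to the fricative [f]. /seoniepaorafopu/ → seoniefaorafofu.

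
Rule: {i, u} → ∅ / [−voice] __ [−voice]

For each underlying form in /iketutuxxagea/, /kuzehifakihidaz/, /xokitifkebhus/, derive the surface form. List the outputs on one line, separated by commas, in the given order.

ikettxxagea, kuzehfakhidaz, xoktfkebhs

/iketutuxxagea/: /u/ is a high vowel flanked by voiceless consonants /t/ and /t/, so it deletes. /u/ is a high vowel flanked by voiceless consonants /t/ and /x/, so it deletes. → [ikettxxagea].
/kuzehifakihidaz/: /i/ is a high vowel flanked by voiceless consonants /h/ and /f/, so it deletes. /i/ is a high vowel flanked by voiceless consonants /k/ and /h/, so it deletes. → [kuzehfakhidaz].
/xokitifkebhus/: /i/ is a high vowel flanked by voiceless consonants /k/ and /t/, so it deletes. /i/ is a high vowel flanked by voiceless consonants /t/ and /f/, so it deletes. /u/ is a high vowel flanked by voiceless consonants /h/ and /s/, so it deletes. → [xoktfkebhs].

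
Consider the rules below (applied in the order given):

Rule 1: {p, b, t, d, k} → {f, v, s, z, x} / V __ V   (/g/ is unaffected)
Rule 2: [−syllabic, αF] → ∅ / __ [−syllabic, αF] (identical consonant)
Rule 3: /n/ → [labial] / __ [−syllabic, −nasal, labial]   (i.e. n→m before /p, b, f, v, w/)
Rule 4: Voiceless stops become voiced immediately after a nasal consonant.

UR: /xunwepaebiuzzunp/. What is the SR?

xumwefaeviuzumb

Rule 1 (intervocalic spirantization): /p/ is a stop between vowels /e/ and /a/, so it spirantizes to the fricative [f]. /b/ is a stop between vowels /e/ and /i/, so it spirantizes to the fricative [v]. /xunwepaebiuzzunp/ → xunwefaeviuzzunp.
Rule 2 (degemination): /zz/ is a geminate; the first /z/ deletes. /xunwefaeviuzzunp/ → xunwefaeviuzunp.
Rule 3 (nasal place assimilation): /n/ precedes the labial consonant /w/, so it assimilates in place to [m]. /n/ precedes the labial consonant /p/, so it assimilates in place to [m]. /xunwefaeviuzunp/ → xumwefaeviuzump.
Rule 4 (post-nasal voicing): /p/ is a voiceless stop immediately after the nasal /m/, so it voices to [b]. /xumwefaeviuzump/ → xumwefaeviuzumb.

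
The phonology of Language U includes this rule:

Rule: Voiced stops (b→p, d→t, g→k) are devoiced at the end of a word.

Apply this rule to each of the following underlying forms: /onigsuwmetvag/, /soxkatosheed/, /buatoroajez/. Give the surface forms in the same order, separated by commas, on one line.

onigsuwmetvak, soxkatosheet, buatoroajez

/onigsuwmetvag/: /g/ is a voiced stop in word-final position, so it devoices to [k]. → [onigsuwmetvak].
/soxkatosheed/: /d/ is a voiced stop in word-final position, so it devoices to [t]. → [soxkatosheet].
/buatoroajez/: the rule's environment is not met; surfaces unchanged as [buatoroajez].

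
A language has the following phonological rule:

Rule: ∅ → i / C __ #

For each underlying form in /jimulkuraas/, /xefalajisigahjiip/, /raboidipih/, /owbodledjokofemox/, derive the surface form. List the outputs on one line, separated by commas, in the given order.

/jimulkuraas/: the form ends in the consonant /s/, so [i] is inserted word-finally. → [jimulkuraasi].
/xefalajisigahjiip/: the form ends in the consonant /p/, so [i] is inserted word-finally. → [xefalajisigahjiipi].
/raboidipih/: the form ends in the consonant /h/, so [i] is inserted word-finally. → [raboidipihi].
/owbodledjokofemox/: the form ends in the consonant /x/, so [i] is inserted word-finally. → [owbodledjokofemoxi].

jimulkuraasi, xefalajisigahjiipi, raboidipihi, owbodledjokofemoxi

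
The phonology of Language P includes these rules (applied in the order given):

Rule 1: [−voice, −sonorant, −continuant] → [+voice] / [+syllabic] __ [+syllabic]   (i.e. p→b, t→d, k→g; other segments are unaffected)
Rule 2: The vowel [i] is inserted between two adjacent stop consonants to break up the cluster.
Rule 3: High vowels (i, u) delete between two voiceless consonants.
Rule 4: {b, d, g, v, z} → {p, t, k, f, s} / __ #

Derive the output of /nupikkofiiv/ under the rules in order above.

Rule 1 (intervocalic voicing): /p/ is a voiceless stop between vowels /u/ and /i/, so it voices to [b]. /nupikkofiiv/ → nubikkofiiv.
Rule 2 (stop-cluster i-epenthesis): /k/ and /k/ form a stop–stop cluster, so [i] is inserted between them. /nubikkofiiv/ → nubikikofiiv.
Rule 3 (high vowel syncope): /i/ is a high vowel flanked by voiceless consonants /k/ and /k/, so it deletes. /nubikikofiiv/ → nubikkofiiv.
Rule 4 (final devoicing): /v/ is a voiced obstruent in word-final position, so it devoices to [f]. /nubikkofiiv/ → nubikkofiif.

nubikkofiif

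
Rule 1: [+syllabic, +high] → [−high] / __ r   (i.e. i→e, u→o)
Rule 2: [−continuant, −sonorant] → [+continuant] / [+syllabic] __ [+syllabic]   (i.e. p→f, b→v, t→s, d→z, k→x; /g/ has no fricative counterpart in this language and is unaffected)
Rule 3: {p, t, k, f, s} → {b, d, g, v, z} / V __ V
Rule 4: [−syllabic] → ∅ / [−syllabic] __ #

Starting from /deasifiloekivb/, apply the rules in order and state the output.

Rule 1 (pre-rhotic lowering): no segment meets the environment; /deasifiloekivb/ is unchanged.
Rule 2 (intervocalic spirantization): /k/ is a stop between vowels /e/ and /i/, so it spirantizes to the fricative [x]. /deasifiloekivb/ → deasifiloexivb.
Rule 3 (intervocalic voicing): /s/ is a voiceless obstruent between vowels /a/ and /i/, so it voices to [z]. /f/ is a voiceless obstruent between vowels /i/ and /i/, so it voices to [v]. /deasifiloexivb/ → deaziviloexivb.
Rule 4 (final cluster simplification): /b/ is the second consonant of a word-final cluster /vb/, so it deletes. /deaziviloexivb/ → deaziviloexiv.

deaziviloexiv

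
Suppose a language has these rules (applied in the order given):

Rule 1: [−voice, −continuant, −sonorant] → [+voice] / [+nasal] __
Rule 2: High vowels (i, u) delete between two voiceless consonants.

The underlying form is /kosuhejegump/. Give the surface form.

Rule 1 (post-nasal voicing): /p/ is a voiceless stop immediately after the nasal /m/, so it voices to [b]. /kosuhejegump/ → kosuhejegumb.
Rule 2 (high vowel syncope): /u/ is a high vowel flanked by voiceless consonants /s/ and /h/, so it deletes. /kosuhejegumb/ → koshejegumb.

koshejegumb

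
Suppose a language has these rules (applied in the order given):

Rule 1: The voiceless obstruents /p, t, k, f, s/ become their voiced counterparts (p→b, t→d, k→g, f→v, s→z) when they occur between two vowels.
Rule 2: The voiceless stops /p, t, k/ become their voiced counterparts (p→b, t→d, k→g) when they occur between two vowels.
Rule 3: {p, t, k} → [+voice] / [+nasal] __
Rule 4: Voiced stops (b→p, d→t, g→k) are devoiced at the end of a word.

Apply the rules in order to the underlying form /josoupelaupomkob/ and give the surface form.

jozoubelaubomgop

Rule 1 (intervocalic voicing): /s/ is a voiceless obstruent between vowels /o/ and /o/, so it voices to [z]. /p/ is a voiceless obstruent between vowels /u/ and /e/, so it voices to [b]. /p/ is a voiceless obstruent between vowels /u/ and /o/, so it voices to [b]. /josoupelaupomkob/ → jozoubelaubomkob.
Rule 2 (intervocalic voicing): no segment meets the environment; /jozoubelaubomkob/ is unchanged.
Rule 3 (post-nasal voicing): /k/ is a voiceless stop immediately after the nasal /m/, so it voices to [g]. /jozoubelaubomkob/ → jozoubelaubomgob.
Rule 4 (final devoicing): /b/ is a voiced stop in word-final position, so it devoices to [p]. /jozoubelaubomgob/ → jozoubelaubomgop.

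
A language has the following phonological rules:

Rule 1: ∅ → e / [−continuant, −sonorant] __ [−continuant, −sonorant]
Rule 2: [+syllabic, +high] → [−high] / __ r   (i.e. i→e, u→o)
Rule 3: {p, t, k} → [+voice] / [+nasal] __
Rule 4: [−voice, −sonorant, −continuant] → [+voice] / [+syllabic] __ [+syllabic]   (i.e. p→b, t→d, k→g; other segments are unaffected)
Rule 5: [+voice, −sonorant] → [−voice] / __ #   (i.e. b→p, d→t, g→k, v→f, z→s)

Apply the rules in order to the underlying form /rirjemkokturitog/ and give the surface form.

Rule 1 (stop-cluster e-epenthesis): /k/ and /t/ form a stop–stop cluster, so [e] is inserted between them. /rirjemkokturitog/ → rirjemkoketuritog.
Rule 2 (pre-rhotic lowering): /i/ is a high vowel immediately before /r/, so it lowers to [e]. /u/ is a high vowel immediately before /r/, so it lowers to [o]. /rirjemkoketuritog/ → rerjemkoketoritog.
Rule 3 (post-nasal voicing): /k/ is a voiceless stop immediately after the nasal /m/, so it voices to [g]. /rerjemkoketoritog/ → rerjemgoketoritog.
Rule 4 (intervocalic voicing): /k/ is a voiceless stop between vowels /o/ and /e/, so it voices to [g]. /t/ is a voiceless stop between vowels /e/ and /o/, so it voices to [d]. /t/ is a voiceless stop between vowels /i/ and /o/, so it voices to [d]. /rerjemgoketoritog/ → rerjemgogedoridog.
Rule 5 (final devoicing): /g/ is a voiced obstruent in word-final position, so it devoices to [k]. /rerjemgogedoridog/ → rerjemgogedoridok.

rerjemgogedoridok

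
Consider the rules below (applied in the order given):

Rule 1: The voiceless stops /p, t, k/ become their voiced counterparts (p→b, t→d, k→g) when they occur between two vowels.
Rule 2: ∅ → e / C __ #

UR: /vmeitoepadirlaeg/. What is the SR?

vmeidoebadirlaege

Rule 1 (intervocalic voicing): /t/ is a voiceless stop between vowels /i/ and /o/, so it voices to [d]. /p/ is a voiceless stop between vowels /e/ and /a/, so it voices to [b]. /vmeitoepadirlaeg/ → vmeidoebadirlaeg.
Rule 2 (final e-epenthesis): the form ends in the consonant /g/, so [e] is inserted word-finally. /vmeidoebadirlaeg/ → vmeidoebadirlaege.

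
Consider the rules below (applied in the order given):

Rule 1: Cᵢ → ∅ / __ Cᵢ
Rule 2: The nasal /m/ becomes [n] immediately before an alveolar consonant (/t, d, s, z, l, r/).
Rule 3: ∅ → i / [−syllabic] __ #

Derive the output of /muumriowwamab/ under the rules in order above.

Rule 1 (degemination): /ww/ is a geminate; the first /w/ deletes. /muumriowwamab/ → muumriowamab.
Rule 2 (nasal place assimilation): /m/ precedes the alveolar consonant /r/, so it assimilates in place to [n]. /muumriowamab/ → muunriowamab.
Rule 3 (final i-epenthesis): the form ends in the consonant /b/, so [i] is inserted word-finally. /muunriowamab/ → muunriowamabi.

muunriowamabi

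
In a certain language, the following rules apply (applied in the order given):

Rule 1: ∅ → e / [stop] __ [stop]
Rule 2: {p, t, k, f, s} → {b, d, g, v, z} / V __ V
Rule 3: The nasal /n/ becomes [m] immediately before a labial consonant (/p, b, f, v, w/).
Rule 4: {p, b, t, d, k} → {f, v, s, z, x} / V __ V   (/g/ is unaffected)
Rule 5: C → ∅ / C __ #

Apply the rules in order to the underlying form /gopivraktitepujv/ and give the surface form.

Rule 1 (stop-cluster e-epenthesis): /k/ and /t/ form a stop–stop cluster, so [e] is inserted between them. /gopivraktitepujv/ → gopivraketitepujv.
Rule 2 (intervocalic voicing): /p/ is a voiceless obstruent between vowels /o/ and /i/, so it voices to [b]. /k/ is a voiceless obstruent between vowels /a/ and /e/, so it voices to [g]. /t/ is a voiceless obstruent between vowels /e/ and /i/, so it voices to [d]. /t/ is a voiceless obstruent between vowels /i/ and /e/, so it voices to [d]. /p/ is a voiceless obstruent between vowels /e/ and /u/, so it voices to [b]. /gopivraketitepujv/ → gobivragedidebujv.
Rule 3 (nasal place assimilation): no segment meets the environment; /gobivragedidebujv/ is unchanged.
Rule 4 (intervocalic spirantization): /b/ is a stop between vowels /o/ and /i/, so it spirantizes to the fricative [v]. /d/ is a stop between vowels /e/ and /i/, so it spirantizes to the fricative [z]. /d/ is a stop between vowels /i/ and /e/, so it spirantizes to the fricative [z]. /b/ is a stop between vowels /e/ and /u/, so it spirantizes to the fricative [v]. /gobivragedidebujv/ → govivragezizevujv.
Rule 5 (final cluster simplification): /v/ is the second consonant of a word-final cluster /jv/, so it deletes. /govivragezizevujv/ → govivragezizevuj.

govivragezizevuj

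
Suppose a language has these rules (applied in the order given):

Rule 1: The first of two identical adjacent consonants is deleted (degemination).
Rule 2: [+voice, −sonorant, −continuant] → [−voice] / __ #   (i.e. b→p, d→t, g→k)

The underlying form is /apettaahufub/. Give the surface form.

Rule 1 (degemination): /tt/ is a geminate; the first /t/ deletes. /apettaahufub/ → apetaahufub.
Rule 2 (final devoicing): /b/ is a voiced stop in word-final position, so it devoices to [p]. /apetaahufub/ → apetaahufup.

apetaahufup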